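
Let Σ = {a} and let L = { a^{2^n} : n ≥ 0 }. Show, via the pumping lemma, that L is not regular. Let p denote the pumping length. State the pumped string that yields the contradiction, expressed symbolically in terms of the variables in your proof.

Suppose for contradiction that L is regular, and let p be the pumping length.
Take w = a^{2^p} ∈ L with |w| = 2^p ≥ p.
By the pumping lemma, w = xyz with |xy| ≤ p and |y| > 0.
Then y = a^k for some k with 1 ≤ k ≤ p.
Pump with i = 2: xy^2z = a^{2^p+k}. Since 1 ≤ k ≤ p < 2^p, we have 2^p < 2^p+k < 2^{p+1}, so 2^p+k is not a power of 2. So xy^2z ∉ L.
This contradicts the pumping lemma, so L is not regular.

a^{2^p+k}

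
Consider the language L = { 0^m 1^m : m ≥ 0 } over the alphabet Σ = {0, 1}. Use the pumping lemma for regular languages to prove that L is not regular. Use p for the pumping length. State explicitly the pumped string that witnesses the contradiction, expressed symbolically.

0^{p+k} 1^p

Assume L is regular; let p be its pumping constant.
Choose w = 0^p 1^p, which is in L with |w| = 2p ≥ p.
Write w = xyz as guaranteed by the lemma, with |xy| ≤ p and |y| > 0.
Because |xy| ≤ p and w begins with p copies of 0, we have y = 0^k with 1 ≤ k ≤ p.
Pump with i = 2: xy^2z = 0^{p+k} 1^p. For this to lie in L we would need p = p+k, which forces k = 0. But k ≥ 1, so xy^2z ∉ L.
Contradiction. Therefore L is not regular.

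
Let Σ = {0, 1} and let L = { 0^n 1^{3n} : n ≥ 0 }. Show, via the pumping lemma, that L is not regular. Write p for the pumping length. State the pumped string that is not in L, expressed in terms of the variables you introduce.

Assume L is regular. Let p be the pumping length given by the pumping lemma.
Let w = 0^p 1^{3p} ∈ L; note |w| = 4p ≥ p.
The pumping lemma gives a decomposition w = xyz where |xy| ≤ p and |y| ≥ 1.
The first p characters of w are 0's, so xy (and hence y) consists only of 0's. Write y = 0^k, 1 ≤ k ≤ p.
Pump with i = 2: xy^2z = 0^{p+k} 1^{3p}. For this to lie in L we would need 3p = 3(p+k), which forces k = 0. But k ≥ 1, so xy^2z ∉ L.
This contradicts the pumping lemma, so L is not regular.

0^{p+k} 1^{3p}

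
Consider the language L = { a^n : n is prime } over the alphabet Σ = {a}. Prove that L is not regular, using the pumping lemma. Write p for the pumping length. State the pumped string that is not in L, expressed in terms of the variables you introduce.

a^{q(1+k)}

Toward a contradiction, assume L is regular with pumping length p.
Let q be a prime with q ≥ p+2 (infinitely many primes exist), and take w = a^q ∈ L with |w| = q ≥ p.
Write w = xyz as guaranteed by the lemma, with |xy| ≤ p and |y| ≥ 1.
Then y = a^k for some k with 1 ≤ k ≤ p.
Since 1 ≤ k ≤ p, |xz| = q-k. Pump with i = q+1: |xy^{q+1}z| = (q-k)+(q+1)k = q+qk = q(1+k), which is composite (both factors ≥ 2). So xy^{q+1}z = a^{q(1+k)} ∉ L.
This contradicts the pumping lemma, so L is not regular.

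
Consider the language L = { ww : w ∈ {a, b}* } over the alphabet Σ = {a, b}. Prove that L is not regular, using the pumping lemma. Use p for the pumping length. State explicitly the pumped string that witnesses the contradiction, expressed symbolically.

a^{p+k} b^p a^p b^p

Assume L is regular. Let p be the pumping length given by the pumping lemma.
Take w = a^p b^p a^p b^p = uu where u = a^pb^p; then w ∈ L and |w| = 4p ≥ p.
The pumping lemma gives a decomposition w = xyz where |xy| ≤ p and |y| > 0.
The first p characters of w are a's, so xy (and hence y) consists only of a's. Write y = a^k, 1 ≤ k ≤ p.
Pump with i = 2: xy^2z = a^{p+k} b^p a^p b^p, of length 4p+k. Suppose this equals vv. The string starts with a and ends with b, so v does too; thus the boundary between the two copies of v is a b→a transition. There is exactly one such transition, at position 2p+k, so |v| = 2p+k and |vv| = 4p+2k ≠ 4p+k since k ≥ 1. So xy^2z ∉ L.
Contradiction. Therefore L is not regular.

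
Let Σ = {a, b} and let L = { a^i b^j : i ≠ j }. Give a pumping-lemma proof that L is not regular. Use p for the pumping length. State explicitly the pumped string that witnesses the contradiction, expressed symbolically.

Assume L is regular. Let p be the pumping length given by the pumping lemma.
Choose w = a^p b^{p+p!}. Since p ≠ p+p!, w ∈ L; and |w| ≥ p.
The pumping lemma gives a decomposition w = xyz where |xy| ≤ p and y is nonempty.
Because |xy| ≤ p and w begins with p copies of a, we have y = a^k with 1 ≤ k ≤ p.
Since 1 ≤ k ≤ p, k divides p!; set t = 1 + p!/k. Then xy^t z has p + (p!/k)·k = p + p! copies of a. Now the a-count equals the b-count, so i ≠ j fails. So xy^t z = a^{p+p!} b^{p+p!} ∉ L.
This is a contradiction; hence L is not regular.

a^{p+p!} b^{p+p!}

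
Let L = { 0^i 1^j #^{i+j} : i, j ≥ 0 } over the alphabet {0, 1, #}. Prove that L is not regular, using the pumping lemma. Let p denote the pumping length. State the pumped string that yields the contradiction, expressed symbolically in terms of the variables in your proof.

Suppose for contradiction that L is regular, and let p be the pumping length.
Take w = 0^p 1^p #^{2p} ∈ L (with i=j=p, i+j=2p), |w| = 4p ≥ p.
Write w = xyz as guaranteed by the lemma, with |xy| ≤ p and |y| > 0.
Since the first p symbols of w are all 0's and |xy| ≤ p, y lies entirely in the leading 0-block: y = 0^k for some k with 1 ≤ k ≤ p.
Consider xy^2z = 0^{p+k} 1^p #^{2p}. Now the 0- and 1-counts sum to 2p+k, but the #-count is 2p ≠ 2p+k. So xy^2z ∉ L.
Contradiction. Therefore L is not regular.

0^{p+k} 1^p #^{2p}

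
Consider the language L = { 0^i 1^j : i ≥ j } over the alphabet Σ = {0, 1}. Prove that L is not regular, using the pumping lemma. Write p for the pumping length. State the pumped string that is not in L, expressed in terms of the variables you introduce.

0^{p-k} 1^p

Toward a contradiction, assume L is regular with pumping length p.
Choose w = 0^p 1^p ∈ L, with |w| = 2p ≥ p.
By the pumping lemma, w = xyz with |xy| ≤ p and |y| > 0.
Because |xy| ≤ p and w begins with p copies of 0, we have y = 0^k with 1 ≤ k ≤ p.
Consider xy^0z = xz = 0^{p-k} 1^p. Since k ≥ 1, the 0-count p-k is less than p, so i ≥ j fails; thus xz ∉ L.
Contradiction. Therefore L is not regular.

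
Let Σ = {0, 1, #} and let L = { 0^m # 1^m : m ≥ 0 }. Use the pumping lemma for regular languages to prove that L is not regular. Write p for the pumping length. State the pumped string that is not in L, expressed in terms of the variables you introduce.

0^{p+k} # 1^p

Toward a contradiction, assume L is regular with pumping length p.
Take w = 0^p # 1^p ∈ L with |w| = 2p+1 ≥ p.
The pumping lemma gives a decomposition w = xyz where |xy| ≤ p and y is nonempty.
Because |xy| ≤ p and w begins with p copies of 0, we have y = 0^k with 1 ≤ k ≤ p.
Pump with i = 2: xy^2z = 0^{p+k} # 1^p, which would require p+k = p. But k ≥ 1, so xy^2z ∉ L.
This contradicts the pumping lemma, so L is not regular.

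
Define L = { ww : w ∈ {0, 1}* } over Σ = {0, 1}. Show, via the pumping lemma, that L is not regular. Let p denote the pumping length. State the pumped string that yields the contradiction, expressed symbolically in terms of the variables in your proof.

Assume L is regular; let p be its pumping constant.
Take w = 0^p 1^p 0^p 1^p = uu where u = 0^p1^p; then w ∈ L and |w| = 4p ≥ p.
By the pumping lemma, w = xyz with |xy| ≤ p and y is nonempty.
The first p characters of w are 0's, so xy (and hence y) consists only of 0's. Write y = 0^k, 1 ≤ k ≤ p.
Pump with i = 2: xy^2z = 0^{p+k} 1^p 0^p 1^p, of length 4p+k. Suppose this equals vv. The string starts with 0 and ends with 1, so v does too; thus the boundary between the two copies of v is a 1→0 transition. There is exactly one such transition, at position 2p+k, so |v| = 2p+k and |vv| = 4p+2k ≠ 4p+k since k ≥ 1. So xy^2z ∉ L.
Contradiction. Therefore L is not regular.

0^{p+k} 1^p 0^p 1^p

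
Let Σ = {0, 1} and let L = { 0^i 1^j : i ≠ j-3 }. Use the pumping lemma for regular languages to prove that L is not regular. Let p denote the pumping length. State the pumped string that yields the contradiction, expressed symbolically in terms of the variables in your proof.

0^{p+p!} 1^{p+p!+3}

Assume L is regular. Let p be the pumping length given by the pumping lemma.
Choose w = 0^p 1^{p+p!+3}. Since p ≠ (p+p!+3)-3 = p+p!, w ∈ L; and |w| ≥ p.
Write w = xyz as guaranteed by the lemma, with |xy| ≤ p and |y| ≥ 1.
The first p characters of w are 0's, so xy (and hence y) consists only of 0's. Write y = 0^k, 1 ≤ k ≤ p.
Since 1 ≤ k ≤ p, k divides p!; set t = 1 + p!/k. Then xy^t z has p + (p!/k)·k = p + p! copies of 0. Now the 0-count is p+p! and (1-count)-3 = (p+p!+3)-3 = p+p!, so i ≠ j-3 fails. So xy^t z = 0^{p+p!} 1^{p+p!+3} ∉ L.
Contradiction. Therefore L is not regular.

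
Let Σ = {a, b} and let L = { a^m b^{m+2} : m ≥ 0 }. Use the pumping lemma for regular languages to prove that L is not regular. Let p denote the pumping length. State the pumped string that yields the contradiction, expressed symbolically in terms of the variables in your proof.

a^{p+k} b^{p+2}

Toward a contradiction, assume L is regular with pumping length p.
Take w = a^p b^{p+2}. Then w ∈ L and |w| = 2p+2 ≥ p.
By the pumping lemma, w = xyz with |xy| ≤ p and y is nonempty.
Since the first p symbols of w are all a's and |xy| ≤ p, y lies entirely in the leading a-block: y = a^k for some k with 1 ≤ k ≤ p.
Pump with i = 2: xy^2z = a^{p+k} b^{p+2}. For this to lie in L we would need p+2 = (p+k)+2, which forces k = 0. But k ≥ 1, so xy^2z ∉ L.
This is a contradiction; hence L is not regular.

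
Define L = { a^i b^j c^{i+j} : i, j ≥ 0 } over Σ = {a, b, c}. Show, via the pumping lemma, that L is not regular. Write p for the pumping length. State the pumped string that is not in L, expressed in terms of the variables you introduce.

Assume L is regular. Let p be the pumping length given by the pumping lemma.
Take w = a^p b^p c^{2p} ∈ L (with i=j=p, i+j=2p), |w| = 4p ≥ p.
By the pumping lemma, w = xyz with |xy| ≤ p and |y| > 0.
The first p characters of w are a's, so xy (and hence y) consists only of a's. Write y = a^k, 1 ≤ k ≤ p.
Consider xy^2z = a^{p+k} b^p c^{2p}. Now the a- and b-counts sum to 2p+k, but the c-count is 2p ≠ 2p+k. So xy^2z ∉ L.
Contradiction. Therefore L is not regular.

a^{p+k} b^p c^{2p}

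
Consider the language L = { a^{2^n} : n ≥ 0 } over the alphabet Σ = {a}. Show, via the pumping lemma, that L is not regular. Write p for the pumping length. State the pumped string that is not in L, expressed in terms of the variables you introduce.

a^{2^p+k}

Assume L is regular. Let p be the pumping length given by the pumping lemma.
Take w = a^{2^p} ∈ L with |w| = 2^p ≥ p.
By the pumping lemma, w = xyz with |xy| ≤ p and |y| > 0.
Then y = a^k for some k with 1 ≤ k ≤ p.
Pump with i = 2: xy^2z = a^{2^p+k}. Since 1 ≤ k ≤ p < 2^p, we have 2^p < 2^p+k < 2^{p+1}, so 2^p+k is not a power of 2. So xy^2z ∉ L.
This contradicts the pumping lemma, so L is not regular.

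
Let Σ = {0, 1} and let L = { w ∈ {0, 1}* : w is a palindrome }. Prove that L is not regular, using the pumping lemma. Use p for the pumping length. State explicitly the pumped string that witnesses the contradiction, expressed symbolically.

0^{p+k} 1 0^p

Suppose for contradiction that L is regular, and let p be the pumping length.
Take w = 0^p 1 0^p, a palindrome of length 2p+1 ≥ p.
Write w = xyz as guaranteed by the lemma, with |xy| ≤ p and |y| > 0.
The first p characters of w are 0's, so xy (and hence y) consists only of 0's. Write y = 0^k, 1 ≤ k ≤ p.
Pump with i = 2: xy^2z = 0^{p+k} 1 0^p. Its reverse is 0^p 1 0^{p+k}, which differs from xy^2z since k ≥ 1. So xy^2z is not a palindrome and xy^2z ∉ L.
Contradiction. Therefore L is not regular.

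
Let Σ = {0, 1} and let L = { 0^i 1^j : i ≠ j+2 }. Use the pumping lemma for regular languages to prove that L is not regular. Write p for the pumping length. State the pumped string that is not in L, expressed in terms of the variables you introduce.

Toward a contradiction, assume L is regular with pumping length p.
Choose w = 0^p 1^{p+p!-2}. Since p ≠ (p+p!-2)+2 = p+p!, w ∈ L; and |w| ≥ p.
By the pumping lemma, w = xyz with |xy| ≤ p and |y| > 0.
The first p characters of w are 0's, so xy (and hence y) consists only of 0's. Write y = 0^k, 1 ≤ k ≤ p.
Since 1 ≤ k ≤ p, k divides p!; set t = 1 + p!/k. Then xy^t z has p + (p!/k)·k = p + p! copies of 0. Now the 0-count is p+p! and (1-count)+2 = (p+p!-2)+2 = p+p!, so i ≠ j+2 fails. So xy^t z = 0^{p+p!} 1^{p+p!-2} ∉ L.
This contradicts the pumping lemma, so L is not regular.

0^{p+p!} 1^{p+p!-2}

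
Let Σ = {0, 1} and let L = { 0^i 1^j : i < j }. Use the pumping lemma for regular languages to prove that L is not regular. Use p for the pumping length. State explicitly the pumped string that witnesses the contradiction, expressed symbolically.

Assume L is regular; let p be its pumping constant.
Choose w = 0^p 1^{p+1} ∈ L, with |w| = 2p+1 ≥ p.
By the pumping lemma, w = xyz with |xy| ≤ p and |y| > 0.
The first p characters of w are 0's, so xy (and hence y) consists only of 0's. Write y = 0^k, 1 ≤ k ≤ p.
Consider xy^2z = 0^{p+k} 1^{p+1}. Since k ≥ 1, the 0-count p+k is at least p+1, so i < j fails; thus xy^2z ∉ L.
This contradicts the pumping lemma, so L is not regular.

0^{p+k} 1^{p+1}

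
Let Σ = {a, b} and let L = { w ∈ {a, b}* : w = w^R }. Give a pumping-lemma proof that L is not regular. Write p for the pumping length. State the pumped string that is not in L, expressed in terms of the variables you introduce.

Suppose for contradiction that L is regular, and let p be the pumping length.
Take w = a^p b a^p, a palindrome of length 2p+1 ≥ p.
The pumping lemma gives a decomposition w = xyz where |xy| ≤ p and |y| ≥ 1.
Because |xy| ≤ p and w begins with p copies of a, we have y = a^k with 1 ≤ k ≤ p.
Pump with i = 2: xy^2z = a^{p+k} b a^p. Its reverse is a^p b a^{p+k}, which differs from xy^2z since k ≥ 1. So xy^2z is not a palindrome and xy^2z ∉ L.
This contradicts the pumping lemma, so L is not regular.

a^{p+k} b a^p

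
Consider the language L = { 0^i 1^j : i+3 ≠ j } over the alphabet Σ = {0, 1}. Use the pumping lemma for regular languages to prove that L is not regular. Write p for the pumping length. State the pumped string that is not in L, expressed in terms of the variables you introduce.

Assume L is regular; let p be its pumping constant.
Choose w = 0^p 1^{p+p!+3}. Since p ≠ (p+p!+3)-3 = p+p!, w ∈ L; and |w| ≥ p.
By the pumping lemma, w = xyz with |xy| ≤ p and |y| > 0.
Because |xy| ≤ p and w begins with p copies of 0, we have y = 0^k with 1 ≤ k ≤ p.
Since 1 ≤ k ≤ p, k divides p!; set t = 1 + p!/k. Then xy^t z has p + (p!/k)·k = p + p! copies of 0. Now the 0-count is p+p! and (1-count)-3 = (p+p!+3)-3 = p+p!, so i+3 ≠ j fails. So xy^t z = 0^{p+p!} 1^{p+p!+3} ∉ L.
This contradicts the pumping lemma, so L is not regular.

0^{p+p!} 1^{p+p!+3}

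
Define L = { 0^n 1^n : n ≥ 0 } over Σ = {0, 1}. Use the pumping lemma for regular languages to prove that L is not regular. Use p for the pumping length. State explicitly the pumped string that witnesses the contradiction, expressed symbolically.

0^{p+k} 1^p

Suppose for contradiction that L is regular, and let p be the pumping length.
Choose w = 0^p 1^p, which is in L with |w| = 2p ≥ p.
Write w = xyz as guaranteed by the lemma, with |xy| ≤ p and |y| ≥ 1.
Since the first p symbols of w are all 0's and |xy| ≤ p, y lies entirely in the leading 0-block: y = 0^k for some k with 1 ≤ k ≤ p.
Pump with i = 2: xy^2z = 0^{p+k} 1^p. For this to lie in L we would need p = p+k, which forces k = 0. But k ≥ 1, so xy^2z ∉ L.
This is a contradiction; hence L is not regular.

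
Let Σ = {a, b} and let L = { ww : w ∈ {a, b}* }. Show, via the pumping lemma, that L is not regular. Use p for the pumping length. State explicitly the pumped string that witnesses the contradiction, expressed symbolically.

Assume L is regular; let p be its pumping constant.
Take w = a^p b^p a^p b^p = uu where u = a^pb^p; then w ∈ L and |w| = 4p ≥ p.
The pumping lemma gives a decomposition w = xyz where |xy| ≤ p and y is nonempty.
Since the first p symbols of w are all a's and |xy| ≤ p, y lies entirely in the leading a-block: y = a^k for some k with 1 ≤ k ≤ p.
Pump with i = 2: xy^2z = a^{p+k} b^p a^p b^p, of length 4p+k. Suppose this equals vv. The string starts with a and ends with b, so v does too; thus the boundary between the two copies of v is a b→a transition. There is exactly one such transition, at position 2p+k, so |v| = 2p+k and |vv| = 4p+2k ≠ 4p+k since k ≥ 1. So xy^2z ∉ L.
Contradiction. Therefore L is not regular.

a^{p+k} b^p a^p b^p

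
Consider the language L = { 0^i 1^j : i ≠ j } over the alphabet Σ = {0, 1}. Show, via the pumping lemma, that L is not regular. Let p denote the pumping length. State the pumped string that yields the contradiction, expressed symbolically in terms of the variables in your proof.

Toward a contradiction, assume L is regular with pumping length p.
Choose w = 0^p 1^{p+p!}. Since p ≠ p+p!, w ∈ L; and |w| ≥ p.
By the pumping lemma, w = xyz with |xy| ≤ p and |y| ≥ 1.
Because |xy| ≤ p and w begins with p copies of 0, we have y = 0^k with 1 ≤ k ≤ p.
Since 1 ≤ k ≤ p, k divides p!; set t = 1 + p!/k. Then xy^t z has p + (p!/k)·k = p + p! copies of 0. Now the 0-count equals the 1-count, so i ≠ j fails. So xy^t z = 0^{p+p!} 1^{p+p!} ∉ L.
This is a contradiction; hence L is not regular.

0^{p+p!} 1^{p+p!}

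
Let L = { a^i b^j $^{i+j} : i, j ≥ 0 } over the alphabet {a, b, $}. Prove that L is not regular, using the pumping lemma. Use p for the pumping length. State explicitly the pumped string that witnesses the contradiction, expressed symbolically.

Suppose for contradiction that L is regular, and let p be the pumping length.
Take w = a^p b^p $^{2p} ∈ L (with i=j=p, i+j=2p), |w| = 4p ≥ p.
Write w = xyz as guaranteed by the lemma, with |xy| ≤ p and y is nonempty.
Since the first p symbols of w are all a's and |xy| ≤ p, y lies entirely in the leading a-block: y = a^k for some k with 1 ≤ k ≤ p.
Consider xy^2z = a^{p+k} b^p $^{2p}. Now the a- and b-counts sum to 2p+k, but the $-count is 2p ≠ 2p+k. So xy^2z ∉ L.
This is a contradiction; hence L is not regular.

a^{p+k} b^p $^{2p}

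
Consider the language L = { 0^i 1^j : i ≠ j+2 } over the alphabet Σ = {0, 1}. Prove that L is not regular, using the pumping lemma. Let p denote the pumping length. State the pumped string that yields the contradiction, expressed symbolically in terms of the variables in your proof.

Toward a contradiction, assume L is regular with pumping length p.
Choose w = 0^p 1^{p+p!-2}. Since p ≠ (p+p!-2)+2 = p+p!, w ∈ L; and |w| ≥ p.
By the pumping lemma, w = xyz with |xy| ≤ p and |y| ≥ 1.
Because |xy| ≤ p and w begins with p copies of 0, we have y = 0^k with 1 ≤ k ≤ p.
Since 1 ≤ k ≤ p, k divides p!; set t = 1 + p!/k. Then xy^t z has p + (p!/k)·k = p + p! copies of 0. Now the 0-count is p+p! and (1-count)+2 = (p+p!-2)+2 = p+p!, so i ≠ j+2 fails. So xy^t z = 0^{p+p!} 1^{p+p!-2} ∉ L.
This is a contradiction; hence L is not regular.

0^{p+p!} 1^{p+p!-2}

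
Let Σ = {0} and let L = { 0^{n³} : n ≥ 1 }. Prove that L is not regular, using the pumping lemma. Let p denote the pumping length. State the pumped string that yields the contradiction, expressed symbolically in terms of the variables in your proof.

Assume L is regular; let p be its pumping constant.
Take w = 0^{p³} ∈ L with |w| = p³ ≥ p.
Write w = xyz as guaranteed by the lemma, with |xy| ≤ p and |y| ≥ 1.
Then y = 0^k for some k with 1 ≤ k ≤ p.
Pump with i = 2: xy^2z = 0^{p³+k}. Since 1 ≤ k ≤ p, p³ < p³+k ≤ p³+p < p³+3p²+3p+1 = (p+1)³, so p³+k is not a perfect cube. So xy^2z ∉ L.
Contradiction. Therefore L is not regular.

0^{p³+k}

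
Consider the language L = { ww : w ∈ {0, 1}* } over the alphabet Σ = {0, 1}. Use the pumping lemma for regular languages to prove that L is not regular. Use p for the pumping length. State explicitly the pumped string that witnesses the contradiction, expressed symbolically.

Assume L is regular. Let p be the pumping length given by the pumping lemma.
Take w = 0^p 1^p 0^p 1^p = uu where u = 0^p1^p; then w ∈ L and |w| = 4p ≥ p.
The pumping lemma gives a decomposition w = xyz where |xy| ≤ p and y is nonempty.
Because |xy| ≤ p and w begins with p copies of 0, we have y = 0^k with 1 ≤ k ≤ p.
Pump with i = 2: xy^2z = 0^{p+k} 1^p 0^p 1^p, of length 4p+k. Suppose this equals vv. The string starts with 0 and ends with 1, so v does too; thus the boundary between the two copies of v is a 1→0 transition. There is exactly one such transition, at position 2p+k, so |v| = 2p+k and |vv| = 4p+2k ≠ 4p+k since k ≥ 1. So xy^2z ∉ L.
This contradicts the pumping lemma, so L is not regular.

0^{p+k} 1^p 0^p 1^p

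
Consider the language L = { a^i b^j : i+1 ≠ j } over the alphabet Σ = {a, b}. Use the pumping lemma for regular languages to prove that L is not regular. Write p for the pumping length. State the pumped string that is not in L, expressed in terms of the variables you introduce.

Assume L is regular; let p be its pumping constant.
Choose w = a^p b^{p+p!+1}. Since p ≠ (p+p!+1)-1 = p+p!, w ∈ L; and |w| ≥ p.
By the pumping lemma, w = xyz with |xy| ≤ p and |y| ≥ 1.
Because |xy| ≤ p and w begins with p copies of a, we have y = a^k with 1 ≤ k ≤ p.
Since 1 ≤ k ≤ p, k divides p!; set t = 1 + p!/k. Then xy^t z has p + (p!/k)·k = p + p! copies of a. Now the a-count is p+p! and (b-count)-1 = (p+p!+1)-1 = p+p!, so i+1 ≠ j fails. So xy^t z = a^{p+p!} b^{p+p!+1} ∉ L.
This is a contradiction; hence L is not regular.

a^{p+p!} b^{p+p!+1}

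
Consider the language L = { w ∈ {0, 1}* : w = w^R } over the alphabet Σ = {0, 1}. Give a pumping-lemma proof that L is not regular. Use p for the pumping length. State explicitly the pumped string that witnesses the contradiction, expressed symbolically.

Suppose for contradiction that L is regular, and let p be the pumping length.
Take w = 0^p 1 0^p, a palindrome of length 2p+1 ≥ p.
By the pumping lemma, w = xyz with |xy| ≤ p and |y| ≥ 1.
The first p characters of w are 0's, so xy (and hence y) consists only of 0's. Write y = 0^k, 1 ≤ k ≤ p.
Pump with i = 2: xy^2z = 0^{p+k} 1 0^p. Its reverse is 0^p 1 0^{p+k}, which differs from xy^2z since k ≥ 1. So xy^2z is not a palindrome and xy^2z ∉ L.
This is a contradiction; hence L is not regular.

0^{p+k} 1 0^p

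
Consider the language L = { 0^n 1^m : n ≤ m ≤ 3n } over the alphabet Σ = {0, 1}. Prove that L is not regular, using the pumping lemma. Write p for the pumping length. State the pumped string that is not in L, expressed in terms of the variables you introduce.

Toward a contradiction, assume L is regular with pumping length p.
Take w = 0^p 1^p ∈ L (since p ≤ p ≤ 3p), with |w| = 2p ≥ p.
By the pumping lemma, w = xyz with |xy| ≤ p and y is nonempty.
Since the first p symbols of w are all 0's and |xy| ≤ p, y lies entirely in the leading 0-block: y = 0^k for some k with 1 ≤ k ≤ p.
Pump with i = 2: xy^2z = 0^{p+k} 1^p. Now n = p+k > p = m, so the condition n ≤ m fails. Thus xy^2z ∉ L.
Contradiction. Therefore L is not regular.

0^{p+k} 1^p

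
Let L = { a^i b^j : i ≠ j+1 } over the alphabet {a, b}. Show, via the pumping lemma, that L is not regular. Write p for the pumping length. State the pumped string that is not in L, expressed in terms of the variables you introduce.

Suppose for contradiction that L is regular, and let p be the pumping length.
Choose w = a^p b^{p+p!-1}. Since p ≠ (p+p!-1)+1 = p+p!, w ∈ L; and |w| ≥ p.
The pumping lemma gives a decomposition w = xyz where |xy| ≤ p and |y| > 0.
Because |xy| ≤ p and w begins with p copies of a, we have y = a^k with 1 ≤ k ≤ p.
Since 1 ≤ k ≤ p, k divides p!; set t = 1 + p!/k. Then xy^t z has p + (p!/k)·k = p + p! copies of a. Now the a-count is p+p! and (b-count)+1 = (p+p!-1)+1 = p+p!, so i ≠ j+1 fails. So xy^t z = a^{p+p!} b^{p+p!-1} ∉ L.
Contradiction. Therefore L is not regular.

a^{p+p!} b^{p+p!-1}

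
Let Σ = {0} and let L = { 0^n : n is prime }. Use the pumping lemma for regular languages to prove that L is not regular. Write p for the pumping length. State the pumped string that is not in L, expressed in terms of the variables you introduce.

0^{q(1+k)}

Assume L is regular. Let p be the pumping length given by the pumping lemma.
Let q be a prime with q ≥ p+2 (infinitely many primes exist), and take w = 0^q ∈ L with |w| = q ≥ p.
By the pumping lemma, w = xyz with |xy| ≤ p and |y| ≥ 1.
Then y = 0^k for some k with 1 ≤ k ≤ p.
Since 1 ≤ k ≤ p, |xz| = q-k. Pump with i = q+1: |xy^{q+1}z| = (q-k)+(q+1)k = q+qk = q(1+k), which is composite (both factors ≥ 2). So xy^{q+1}z = 0^{q(1+k)} ∉ L.
This is a contradiction; hence L is not regular.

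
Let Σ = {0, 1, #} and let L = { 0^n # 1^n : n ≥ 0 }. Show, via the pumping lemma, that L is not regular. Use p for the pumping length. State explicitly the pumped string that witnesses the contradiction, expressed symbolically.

0^{p+k} # 1^p

Assume L is regular; let p be its pumping constant.
Take w = 0^p # 1^p ∈ L with |w| = 2p+1 ≥ p.
The pumping lemma gives a decomposition w = xyz where |xy| ≤ p and |y| > 0.
The first p characters of w are 0's, so xy (and hence y) consists only of 0's. Write y = 0^k, 1 ≤ k ≤ p.
Pump with i = 2: xy^2z = 0^{p+k} # 1^p, which would require p+k = p. But k ≥ 1, so xy^2z ∉ L.
This is a contradiction; hence L is not regular.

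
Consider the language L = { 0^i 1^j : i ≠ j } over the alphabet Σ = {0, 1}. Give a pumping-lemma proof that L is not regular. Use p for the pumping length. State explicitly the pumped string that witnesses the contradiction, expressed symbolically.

0^{p+p!} 1^{p+p!}

Assume L is regular. Let p be the pumping length given by the pumping lemma.
Choose w = 0^p 1^{p+p!}. Since p ≠ p+p!, w ∈ L; and |w| ≥ p.
The pumping lemma gives a decomposition w = xyz where |xy| ≤ p and |y| ≥ 1.
Because |xy| ≤ p and w begins with p copies of 0, we have y = 0^k with 1 ≤ k ≤ p.
Since 1 ≤ k ≤ p, k divides p!; set t = 1 + p!/k. Then xy^t z has p + (p!/k)·k = p + p! copies of 0. Now the 0-count equals the 1-count, so i ≠ j fails. So xy^t z = 0^{p+p!} 1^{p+p!} ∉ L.
Contradiction. Therefore L is not regular.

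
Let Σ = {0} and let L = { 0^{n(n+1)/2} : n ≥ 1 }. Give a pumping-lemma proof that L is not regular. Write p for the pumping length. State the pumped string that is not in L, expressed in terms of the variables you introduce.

0^{p(p+1)/2+k}

Assume L is regular. Let p be the pumping length given by the pumping lemma.
Take w = 0^{p(p+1)/2} ∈ L with |w| = p(p+1)/2 ≥ p.
The pumping lemma gives a decomposition w = xyz where |xy| ≤ p and y is nonempty.
Then y = 0^k for some k with 1 ≤ k ≤ p.
Pump with i = 2: xy^2z = 0^{p(p+1)/2+k}. Since 1 ≤ k ≤ p, p(p+1)/2 < p(p+1)/2+k ≤ p(p+1)/2+p < (p+1)(p+2)/2, so p(p+1)/2+k is strictly between consecutive triangular numbers. So xy^2z ∉ L.
This contradicts the pumping lemma, so L is not regular.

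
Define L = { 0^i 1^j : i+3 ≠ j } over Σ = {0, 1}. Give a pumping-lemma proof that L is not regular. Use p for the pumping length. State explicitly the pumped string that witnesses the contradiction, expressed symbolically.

0^{p+p!} 1^{p+p!+3}

Assume L is regular. Let p be the pumping length given by the pumping lemma.
Choose w = 0^p 1^{p+p!+3}. Since p ≠ (p+p!+3)-3 = p+p!, w ∈ L; and |w| ≥ p.
Write w = xyz as guaranteed by the lemma, with |xy| ≤ p and y is nonempty.
The first p characters of w are 0's, so xy (and hence y) consists only of 0's. Write y = 0^k, 1 ≤ k ≤ p.
Since 1 ≤ k ≤ p, k divides p!; set t = 1 + p!/k. Then xy^t z has p + (p!/k)·k = p + p! copies of 0. Now the 0-count is p+p! and (1-count)-3 = (p+p!+3)-3 = p+p!, so i+3 ≠ j fails. So xy^t z = 0^{p+p!} 1^{p+p!+3} ∉ L.
Contradiction. Therefore L is not regular.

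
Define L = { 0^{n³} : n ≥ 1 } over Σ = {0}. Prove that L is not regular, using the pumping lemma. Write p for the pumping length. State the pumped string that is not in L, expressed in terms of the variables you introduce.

0^{p³+k}

Toward a contradiction, assume L is regular with pumping length p.
Take w = 0^{p³} ∈ L with |w| = p³ ≥ p.
The pumping lemma gives a decomposition w = xyz where |xy| ≤ p and y is nonempty.
Then y = 0^k for some k with 1 ≤ k ≤ p.
Pump with i = 2: xy^2z = 0^{p³+k}. Since 1 ≤ k ≤ p, p³ < p³+k ≤ p³+p < p³+3p²+3p+1 = (p+1)³, so p³+k is not a perfect cube. So xy^2z ∉ L.
Contradiction. Therefore L is not regular.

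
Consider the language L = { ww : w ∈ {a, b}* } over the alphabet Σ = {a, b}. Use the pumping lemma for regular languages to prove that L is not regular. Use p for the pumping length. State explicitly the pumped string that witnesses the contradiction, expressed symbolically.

a^{p+k} b^p a^p b^p

Assume L is regular. Let p be the pumping length given by the pumping lemma.
Take w = a^p b^p a^p b^p = uu where u = a^pb^p; then w ∈ L and |w| = 4p ≥ p.
By the pumping lemma, w = xyz with |xy| ≤ p and |y| > 0.
Since the first p symbols of w are all a's and |xy| ≤ p, y lies entirely in the leading a-block: y = a^k for some k with 1 ≤ k ≤ p.
Pump with i = 2: xy^2z = a^{p+k} b^p a^p b^p, of length 4p+k. Suppose this equals vv. The string starts with a and ends with b, so v does too; thus the boundary between the two copies of v is a b→a transition. There is exactly one such transition, at position 2p+k, so |v| = 2p+k and |vv| = 4p+2k ≠ 4p+k since k ≥ 1. So xy^2z ∉ L.
Contradiction. Therefore L is not regular.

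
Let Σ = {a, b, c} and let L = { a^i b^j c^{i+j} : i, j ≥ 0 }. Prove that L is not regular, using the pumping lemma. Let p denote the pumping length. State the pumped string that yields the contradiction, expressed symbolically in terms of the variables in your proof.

Suppose for contradiction that L is regular, and let p be the pumping length.
Take w = a^p b^p c^{2p} ∈ L (with i=j=p, i+j=2p), |w| = 4p ≥ p.
Write w = xyz as guaranteed by the lemma, with |xy| ≤ p and |y| ≥ 1.
Because |xy| ≤ p and w begins with p copies of a, we have y = a^k with 1 ≤ k ≤ p.
Consider xy^2z = a^{p+k} b^p c^{2p}. Now the a- and b-counts sum to 2p+k, but the c-count is 2p ≠ 2p+k. So xy^2z ∉ L.
This contradicts the pumping lemma, so L is not regular.

a^{p+k} b^p c^{2p}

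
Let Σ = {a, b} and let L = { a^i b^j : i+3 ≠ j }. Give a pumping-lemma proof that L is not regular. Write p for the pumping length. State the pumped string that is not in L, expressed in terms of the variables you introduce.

Toward a contradiction, assume L is regular with pumping length p.
Choose w = a^p b^{p+p!+3}. Since p ≠ (p+p!+3)-3 = p+p!, w ∈ L; and |w| ≥ p.
By the pumping lemma, w = xyz with |xy| ≤ p and |y| > 0.
Because |xy| ≤ p and w begins with p copies of a, we have y = a^k with 1 ≤ k ≤ p.
Since 1 ≤ k ≤ p, k divides p!; set t = 1 + p!/k. Then xy^t z has p + (p!/k)·k = p + p! copies of a. Now the a-count is p+p! and (b-count)-3 = (p+p!+3)-3 = p+p!, so i+3 ≠ j fails. So xy^t z = a^{p+p!} b^{p+p!+3} ∉ L.
This contradicts the pumping lemma, so L is not regular.

a^{p+p!} b^{p+p!+3}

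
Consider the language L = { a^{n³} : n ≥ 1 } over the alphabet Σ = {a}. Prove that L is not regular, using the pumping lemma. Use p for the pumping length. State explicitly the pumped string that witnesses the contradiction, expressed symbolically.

a^{p³+k}

Suppose for contradiction that L is regular, and let p be the pumping length.
Take w = a^{p³} ∈ L with |w| = p³ ≥ p.
The pumping lemma gives a decomposition w = xyz where |xy| ≤ p and |y| ≥ 1.
Then y = a^k for some k with 1 ≤ k ≤ p.
Pump with i = 2: xy^2z = a^{p³+k}. Since 1 ≤ k ≤ p, p³ < p³+k ≤ p³+p < p³+3p²+3p+1 = (p+1)³, so p³+k is not a perfect cube. So xy^2z ∉ L.
Contradiction. Therefore L is not regular.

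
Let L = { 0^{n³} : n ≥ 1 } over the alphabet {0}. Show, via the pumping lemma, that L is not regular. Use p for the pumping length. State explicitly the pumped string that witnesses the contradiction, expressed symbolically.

Suppose for contradiction that L is regular, and let p be the pumping length.
Take w = 0^{p³} ∈ L with |w| = p³ ≥ p.
The pumping lemma gives a decomposition w = xyz where |xy| ≤ p and y is nonempty.
Then y = 0^k for some k with 1 ≤ k ≤ p.
Pump with i = 2: xy^2z = 0^{p³+k}. Since 1 ≤ k ≤ p, p³ < p³+k ≤ p³+p < p³+3p²+3p+1 = (p+1)³, so p³+k is not a perfect cube. So xy^2z ∉ L.
Contradiction. Therefore L is not regular.

0^{p³+k}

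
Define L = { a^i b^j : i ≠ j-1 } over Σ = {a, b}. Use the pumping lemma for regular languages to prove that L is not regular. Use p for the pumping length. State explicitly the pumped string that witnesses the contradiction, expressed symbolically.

Assume L is regular. Let p be the pumping length given by the pumping lemma.
Choose w = a^p b^{p+p!+1}. Since p ≠ (p+p!+1)-1 = p+p!, w ∈ L; and |w| ≥ p.
By the pumping lemma, w = xyz with |xy| ≤ p and |y| > 0.
Because |xy| ≤ p and w begins with p copies of a, we have y = a^k with 1 ≤ k ≤ p.
Since 1 ≤ k ≤ p, k divides p!; set t = 1 + p!/k. Then xy^t z has p + (p!/k)·k = p + p! copies of a. Now the a-count is p+p! and (b-count)-1 = (p+p!+1)-1 = p+p!, so i ≠ j-1 fails. So xy^t z = a^{p+p!} b^{p+p!+1} ∉ L.
Contradiction. Therefore L is not regular.

a^{p+p!} b^{p+p!+1}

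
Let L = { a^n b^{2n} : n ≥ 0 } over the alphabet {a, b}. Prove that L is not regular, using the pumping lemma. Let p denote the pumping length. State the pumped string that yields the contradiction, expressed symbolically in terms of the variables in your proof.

Assume L is regular. Let p be the pumping length given by the pumping lemma.
Let w = a^p b^{2p} ∈ L; note |w| = 3p ≥ p.
The pumping lemma gives a decomposition w = xyz where |xy| ≤ p and |y| > 0.
The first p characters of w are a's, so xy (and hence y) consists only of a's. Write y = a^k, 1 ≤ k ≤ p.
Pump with i = 2: xy^2z = a^{p+k} b^{2p}. For this to lie in L we would need 2p = 2(p+k), which forces k = 0. But k ≥ 1, so xy^2z ∉ L.
This is a contradiction; hence L is not regular.

a^{p+k} b^{2p}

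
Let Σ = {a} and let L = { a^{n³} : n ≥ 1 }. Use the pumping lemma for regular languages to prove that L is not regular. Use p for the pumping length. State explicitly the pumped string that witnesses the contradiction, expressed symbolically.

Toward a contradiction, assume L is regular with pumping length p.
Take w = a^{p³} ∈ L with |w| = p³ ≥ p.
Write w = xyz as guaranteed by the lemma, with |xy| ≤ p and |y| > 0.
Then y = a^k for some k with 1 ≤ k ≤ p.
Pump with i = 2: xy^2z = a^{p³+k}. Since 1 ≤ k ≤ p, p³ < p³+k ≤ p³+p < p³+3p²+3p+1 = (p+1)³, so p³+k is not a perfect cube. So xy^2z ∉ L.
This is a contradiction; hence L is not regular.

a^{p³+k}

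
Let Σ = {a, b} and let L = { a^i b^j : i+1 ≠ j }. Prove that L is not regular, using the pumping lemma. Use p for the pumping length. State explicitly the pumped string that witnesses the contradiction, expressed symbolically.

Assume L is regular; let p be its pumping constant.
Choose w = a^p b^{p+p!+1}. Since p ≠ (p+p!+1)-1 = p+p!, w ∈ L; and |w| ≥ p.
The pumping lemma gives a decomposition w = xyz where |xy| ≤ p and |y| > 0.
The first p characters of w are a's, so xy (and hence y) consists only of a's. Write y = a^k, 1 ≤ k ≤ p.
Since 1 ≤ k ≤ p, k divides p!; set t = 1 + p!/k. Then xy^t z has p + (p!/k)·k = p + p! copies of a. Now the a-count is p+p! and (b-count)-1 = (p+p!+1)-1 = p+p!, so i+1 ≠ j fails. So xy^t z = a^{p+p!} b^{p+p!+1} ∉ L.
This is a contradiction; hence L is not regular.

a^{p+p!} b^{p+p!+1}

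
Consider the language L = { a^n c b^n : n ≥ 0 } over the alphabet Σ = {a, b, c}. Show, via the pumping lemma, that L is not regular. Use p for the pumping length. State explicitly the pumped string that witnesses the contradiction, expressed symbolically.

Assume L is regular. Let p be the pumping length given by the pumping lemma.
Take w = a^p c b^p ∈ L with |w| = 2p+1 ≥ p.
Write w = xyz as guaranteed by the lemma, with |xy| ≤ p and y is nonempty.
Because |xy| ≤ p and w begins with p copies of a, we have y = a^k with 1 ≤ k ≤ p.
Pump with i = 2: xy^2z = a^{p+k} c b^p, which would require p+k = p. But k ≥ 1, so xy^2z ∉ L.
Contradiction. Therefore L is not regular.

a^{p+k} c b^p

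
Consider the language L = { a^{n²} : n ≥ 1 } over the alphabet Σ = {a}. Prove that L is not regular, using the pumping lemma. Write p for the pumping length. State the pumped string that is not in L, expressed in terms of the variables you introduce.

a^{p²+k}

Assume L is regular. Let p be the pumping length given by the pumping lemma.
Take w = a^{p²} ∈ L with |w| = p² ≥ p.
Write w = xyz as guaranteed by the lemma, with |xy| ≤ p and y is nonempty.
Then y = a^k for some k with 1 ≤ k ≤ p.
Pump with i = 2: xy^2z = a^{p²+k}. Since 1 ≤ k ≤ p, p² < p²+k ≤ p²+p < (p+1)², so p²+k lies strictly between consecutive squares and is not a perfect square. So xy^2z ∉ L.
This contradicts the pumping lemma, so L is not regular.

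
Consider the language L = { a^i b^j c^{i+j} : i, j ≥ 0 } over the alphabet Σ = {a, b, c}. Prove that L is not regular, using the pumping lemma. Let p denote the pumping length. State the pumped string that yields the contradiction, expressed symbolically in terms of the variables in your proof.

a^{p+k} b^p c^{2p}

Suppose for contradiction that L is regular, and let p be the pumping length.
Take w = a^p b^p c^{2p} ∈ L (with i=j=p, i+j=2p), |w| = 4p ≥ p.
By the pumping lemma, w = xyz with |xy| ≤ p and y is nonempty.
The first p characters of w are a's, so xy (and hence y) consists only of a's. Write y = a^k, 1 ≤ k ≤ p.
Consider xy^2z = a^{p+k} b^p c^{2p}. Now the a- and b-counts sum to 2p+k, but the c-count is 2p ≠ 2p+k. So xy^2z ∉ L.
Contradiction. Therefore L is not regular.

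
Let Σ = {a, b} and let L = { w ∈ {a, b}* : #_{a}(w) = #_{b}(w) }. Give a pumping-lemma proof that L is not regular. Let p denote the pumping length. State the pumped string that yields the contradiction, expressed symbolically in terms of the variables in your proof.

Suppose for contradiction that L is regular, and let p be the pumping length.
Choose w = a^p b^p ∈ L with |w| = 2p ≥ p.
By the pumping lemma, w = xyz with |xy| ≤ p and |y| ≥ 1.
Because |xy| ≤ p and w begins with p copies of a, we have y = a^k with 1 ≤ k ≤ p.
Pump with i = 2: xy^2z = a^{p+k} b^p has p+k occurrences of a but only p of b. Since k ≥ 1 the counts differ, so xy^2z ∉ L.
This is a contradiction; hence L is not regular.

a^{p+k} b^p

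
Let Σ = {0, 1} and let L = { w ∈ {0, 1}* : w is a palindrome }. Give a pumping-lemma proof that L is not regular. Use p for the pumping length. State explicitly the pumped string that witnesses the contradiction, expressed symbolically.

0^{p+k} 1 0^p

Assume L is regular. Let p be the pumping length given by the pumping lemma.
Take w = 0^p 1 0^p, a palindrome of length 2p+1 ≥ p.
The pumping lemma gives a decomposition w = xyz where |xy| ≤ p and |y| > 0.
The first p characters of w are 0's, so xy (and hence y) consists only of 0's. Write y = 0^k, 1 ≤ k ≤ p.
Pump with i = 2: xy^2z = 0^{p+k} 1 0^p. Its reverse is 0^p 1 0^{p+k}, which differs from xy^2z since k ≥ 1. So xy^2z is not a palindrome and xy^2z ∉ L.
This contradicts the pumping lemma, so L is not regular.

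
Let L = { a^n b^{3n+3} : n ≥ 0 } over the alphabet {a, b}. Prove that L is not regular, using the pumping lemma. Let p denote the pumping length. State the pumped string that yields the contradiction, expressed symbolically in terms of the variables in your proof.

a^{p+k} b^{3p+3}

Assume L is regular; let p be its pumping constant.
Let w = a^p b^{3p+3} ∈ L; note |w| = 4p+3 ≥ p.
Write w = xyz as guaranteed by the lemma, with |xy| ≤ p and |y| > 0.
Since the first p symbols of w are all a's and |xy| ≤ p, y lies entirely in the leading a-block: y = a^k for some k with 1 ≤ k ≤ p.
Pump with i = 2: xy^2z = a^{p+k} b^{3p+3}. For this to lie in L we would need 3p+3 = 3(p+k)+3, which forces k = 0. But k ≥ 1, so xy^2z ∉ L.
This is a contradiction; hence L is not regular.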